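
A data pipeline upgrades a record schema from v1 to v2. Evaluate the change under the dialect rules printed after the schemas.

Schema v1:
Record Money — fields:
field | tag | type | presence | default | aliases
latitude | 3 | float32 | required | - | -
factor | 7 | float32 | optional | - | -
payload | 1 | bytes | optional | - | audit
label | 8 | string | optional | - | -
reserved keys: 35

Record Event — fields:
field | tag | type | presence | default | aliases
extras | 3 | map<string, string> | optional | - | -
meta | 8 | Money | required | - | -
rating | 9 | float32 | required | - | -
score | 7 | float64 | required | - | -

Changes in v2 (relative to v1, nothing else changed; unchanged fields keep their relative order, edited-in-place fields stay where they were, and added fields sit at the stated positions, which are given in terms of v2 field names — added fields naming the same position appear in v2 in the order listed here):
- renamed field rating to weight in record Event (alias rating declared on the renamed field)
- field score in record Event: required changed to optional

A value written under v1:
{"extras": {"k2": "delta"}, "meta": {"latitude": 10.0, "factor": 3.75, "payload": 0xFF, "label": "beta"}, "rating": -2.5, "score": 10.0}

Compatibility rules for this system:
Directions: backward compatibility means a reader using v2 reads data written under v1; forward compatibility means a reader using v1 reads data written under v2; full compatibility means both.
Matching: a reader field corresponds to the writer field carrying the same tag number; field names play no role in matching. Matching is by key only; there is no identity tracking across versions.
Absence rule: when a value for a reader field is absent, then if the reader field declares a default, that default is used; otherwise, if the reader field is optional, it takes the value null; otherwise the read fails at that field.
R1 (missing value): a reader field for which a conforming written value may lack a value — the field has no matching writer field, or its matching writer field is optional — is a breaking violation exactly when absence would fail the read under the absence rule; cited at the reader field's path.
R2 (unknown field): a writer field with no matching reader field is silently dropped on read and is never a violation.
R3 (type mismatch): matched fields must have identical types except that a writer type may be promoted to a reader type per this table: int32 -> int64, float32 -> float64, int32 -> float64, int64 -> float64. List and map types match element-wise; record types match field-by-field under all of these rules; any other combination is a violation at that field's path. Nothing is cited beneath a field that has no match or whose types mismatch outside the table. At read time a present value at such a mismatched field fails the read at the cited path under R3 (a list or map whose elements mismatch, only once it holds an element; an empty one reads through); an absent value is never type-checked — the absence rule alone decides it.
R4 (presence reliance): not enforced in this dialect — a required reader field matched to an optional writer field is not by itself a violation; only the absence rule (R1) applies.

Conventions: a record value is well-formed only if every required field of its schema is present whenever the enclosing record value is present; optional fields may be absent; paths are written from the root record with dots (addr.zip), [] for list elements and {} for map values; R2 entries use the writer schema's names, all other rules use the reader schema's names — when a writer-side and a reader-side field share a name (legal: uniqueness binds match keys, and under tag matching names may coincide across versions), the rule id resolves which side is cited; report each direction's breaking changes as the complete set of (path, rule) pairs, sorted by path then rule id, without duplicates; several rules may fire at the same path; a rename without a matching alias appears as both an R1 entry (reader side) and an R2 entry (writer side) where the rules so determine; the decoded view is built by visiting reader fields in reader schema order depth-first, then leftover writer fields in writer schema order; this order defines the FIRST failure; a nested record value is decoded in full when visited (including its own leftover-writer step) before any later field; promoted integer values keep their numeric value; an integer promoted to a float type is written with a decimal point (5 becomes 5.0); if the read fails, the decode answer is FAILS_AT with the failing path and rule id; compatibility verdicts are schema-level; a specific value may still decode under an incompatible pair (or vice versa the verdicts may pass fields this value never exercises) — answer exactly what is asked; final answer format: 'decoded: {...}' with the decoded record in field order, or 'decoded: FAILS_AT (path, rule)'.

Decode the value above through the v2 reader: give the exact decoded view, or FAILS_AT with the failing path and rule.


arrows below run writer -> reader for Event
decode walk for Event under reader schema v2:
  extras := {"k2": "delta"}
  meta.latitude := 10.0
  meta.factor := 3.75
  meta.payload := 0xFF
  meta.label := "beta"
  weight := -2.5 (from writer rating)
  score := 10.0
  => decoded: {"extras": {"k2": "delta"}, "meta": {"latitude": 10.0, "factor": 3.75, "payload": 0xFF, "label": "beta"}, "weight": -2.5, "score": 10.0}
the rest of the Event diff is inert for this question:
  field score in record Event: required changed to optional -> a verdict-level change on Event — the shown value reads the same

decoded: {"extras": {"k2": "delta"}, "meta": {"latitude": 10.0, "factor": 3.75, "payload": 0xFF, "label": "beta"}, "weight": -2.5, "score": 10.0}


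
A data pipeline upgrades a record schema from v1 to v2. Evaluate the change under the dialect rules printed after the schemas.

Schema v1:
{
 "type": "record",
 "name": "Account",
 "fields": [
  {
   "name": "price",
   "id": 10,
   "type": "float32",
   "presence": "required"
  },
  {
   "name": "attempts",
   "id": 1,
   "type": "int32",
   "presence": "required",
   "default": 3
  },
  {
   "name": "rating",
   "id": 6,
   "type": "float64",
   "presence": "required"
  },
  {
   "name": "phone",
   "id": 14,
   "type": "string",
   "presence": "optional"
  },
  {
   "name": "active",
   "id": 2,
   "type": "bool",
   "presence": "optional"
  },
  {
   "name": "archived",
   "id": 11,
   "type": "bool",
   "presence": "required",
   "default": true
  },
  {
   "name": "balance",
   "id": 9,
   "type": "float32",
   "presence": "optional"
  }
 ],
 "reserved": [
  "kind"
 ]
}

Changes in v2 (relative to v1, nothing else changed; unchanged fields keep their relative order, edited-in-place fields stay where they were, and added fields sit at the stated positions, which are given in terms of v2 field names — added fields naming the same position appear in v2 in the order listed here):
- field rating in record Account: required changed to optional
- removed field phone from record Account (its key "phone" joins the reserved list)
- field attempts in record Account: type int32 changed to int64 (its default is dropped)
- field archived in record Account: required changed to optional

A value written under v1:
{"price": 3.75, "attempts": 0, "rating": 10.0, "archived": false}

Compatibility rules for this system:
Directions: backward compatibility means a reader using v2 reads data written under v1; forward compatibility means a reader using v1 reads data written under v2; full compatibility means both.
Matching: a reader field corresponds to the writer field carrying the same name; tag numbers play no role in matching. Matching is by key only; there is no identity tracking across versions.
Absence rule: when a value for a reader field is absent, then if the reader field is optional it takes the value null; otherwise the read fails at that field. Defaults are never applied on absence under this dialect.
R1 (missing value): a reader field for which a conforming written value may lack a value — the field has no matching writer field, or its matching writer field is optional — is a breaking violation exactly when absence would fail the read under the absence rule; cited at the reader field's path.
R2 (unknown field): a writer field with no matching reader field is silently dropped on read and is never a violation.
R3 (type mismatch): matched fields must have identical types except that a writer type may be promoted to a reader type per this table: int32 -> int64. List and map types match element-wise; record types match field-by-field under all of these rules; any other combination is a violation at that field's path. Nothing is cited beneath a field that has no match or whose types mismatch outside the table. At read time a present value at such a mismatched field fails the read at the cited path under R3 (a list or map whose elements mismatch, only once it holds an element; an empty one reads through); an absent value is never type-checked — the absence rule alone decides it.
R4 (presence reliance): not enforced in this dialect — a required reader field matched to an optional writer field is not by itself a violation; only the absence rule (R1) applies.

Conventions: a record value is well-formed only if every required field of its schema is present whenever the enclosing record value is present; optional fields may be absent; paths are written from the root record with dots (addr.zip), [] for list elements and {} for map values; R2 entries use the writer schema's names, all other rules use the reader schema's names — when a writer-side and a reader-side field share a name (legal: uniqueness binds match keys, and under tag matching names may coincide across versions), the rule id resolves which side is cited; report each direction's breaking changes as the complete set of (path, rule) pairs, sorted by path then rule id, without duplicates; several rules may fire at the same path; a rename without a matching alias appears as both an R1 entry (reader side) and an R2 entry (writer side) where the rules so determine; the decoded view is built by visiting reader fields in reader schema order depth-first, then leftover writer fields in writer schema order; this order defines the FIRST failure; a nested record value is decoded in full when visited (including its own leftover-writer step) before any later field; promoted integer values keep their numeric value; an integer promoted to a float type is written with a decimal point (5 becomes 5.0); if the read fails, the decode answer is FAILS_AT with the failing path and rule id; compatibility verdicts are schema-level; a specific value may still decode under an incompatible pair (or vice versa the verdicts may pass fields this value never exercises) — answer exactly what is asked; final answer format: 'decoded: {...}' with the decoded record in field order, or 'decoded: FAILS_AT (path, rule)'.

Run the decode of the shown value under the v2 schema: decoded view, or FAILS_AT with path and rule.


each type pair in Account: writer, then reader
decode (reader v2):
  price := 3.75
  attempts := 0 (int32 -> int64)
  rating := 10.0
  active := null (absent, optional -> null)
  archived := false
  balance := null (absent, optional -> null)
  => decoded: {"price": 3.75, "attempts": 0, "rating": 10.0, "active": null, "archived": false, "balance": null}
diffs on Account not affecting the asked answer:
  field rating in record Account: required changed to optional -> schema-level compatibility only; this Account value's decode is unchanged
  field attempts in record Account: type int32 changed to int64 (its default is dropped) -> schema-level compatibility only; this Account value's decode is unchanged
  field archived in record Account: required changed to optional -> schema-level compatibility only; this Account value's decode is unchanged

decoded: {"price": 3.75, "attempts": 0, "rating": 10.0, "active": null, "archived": false, "balance": null}


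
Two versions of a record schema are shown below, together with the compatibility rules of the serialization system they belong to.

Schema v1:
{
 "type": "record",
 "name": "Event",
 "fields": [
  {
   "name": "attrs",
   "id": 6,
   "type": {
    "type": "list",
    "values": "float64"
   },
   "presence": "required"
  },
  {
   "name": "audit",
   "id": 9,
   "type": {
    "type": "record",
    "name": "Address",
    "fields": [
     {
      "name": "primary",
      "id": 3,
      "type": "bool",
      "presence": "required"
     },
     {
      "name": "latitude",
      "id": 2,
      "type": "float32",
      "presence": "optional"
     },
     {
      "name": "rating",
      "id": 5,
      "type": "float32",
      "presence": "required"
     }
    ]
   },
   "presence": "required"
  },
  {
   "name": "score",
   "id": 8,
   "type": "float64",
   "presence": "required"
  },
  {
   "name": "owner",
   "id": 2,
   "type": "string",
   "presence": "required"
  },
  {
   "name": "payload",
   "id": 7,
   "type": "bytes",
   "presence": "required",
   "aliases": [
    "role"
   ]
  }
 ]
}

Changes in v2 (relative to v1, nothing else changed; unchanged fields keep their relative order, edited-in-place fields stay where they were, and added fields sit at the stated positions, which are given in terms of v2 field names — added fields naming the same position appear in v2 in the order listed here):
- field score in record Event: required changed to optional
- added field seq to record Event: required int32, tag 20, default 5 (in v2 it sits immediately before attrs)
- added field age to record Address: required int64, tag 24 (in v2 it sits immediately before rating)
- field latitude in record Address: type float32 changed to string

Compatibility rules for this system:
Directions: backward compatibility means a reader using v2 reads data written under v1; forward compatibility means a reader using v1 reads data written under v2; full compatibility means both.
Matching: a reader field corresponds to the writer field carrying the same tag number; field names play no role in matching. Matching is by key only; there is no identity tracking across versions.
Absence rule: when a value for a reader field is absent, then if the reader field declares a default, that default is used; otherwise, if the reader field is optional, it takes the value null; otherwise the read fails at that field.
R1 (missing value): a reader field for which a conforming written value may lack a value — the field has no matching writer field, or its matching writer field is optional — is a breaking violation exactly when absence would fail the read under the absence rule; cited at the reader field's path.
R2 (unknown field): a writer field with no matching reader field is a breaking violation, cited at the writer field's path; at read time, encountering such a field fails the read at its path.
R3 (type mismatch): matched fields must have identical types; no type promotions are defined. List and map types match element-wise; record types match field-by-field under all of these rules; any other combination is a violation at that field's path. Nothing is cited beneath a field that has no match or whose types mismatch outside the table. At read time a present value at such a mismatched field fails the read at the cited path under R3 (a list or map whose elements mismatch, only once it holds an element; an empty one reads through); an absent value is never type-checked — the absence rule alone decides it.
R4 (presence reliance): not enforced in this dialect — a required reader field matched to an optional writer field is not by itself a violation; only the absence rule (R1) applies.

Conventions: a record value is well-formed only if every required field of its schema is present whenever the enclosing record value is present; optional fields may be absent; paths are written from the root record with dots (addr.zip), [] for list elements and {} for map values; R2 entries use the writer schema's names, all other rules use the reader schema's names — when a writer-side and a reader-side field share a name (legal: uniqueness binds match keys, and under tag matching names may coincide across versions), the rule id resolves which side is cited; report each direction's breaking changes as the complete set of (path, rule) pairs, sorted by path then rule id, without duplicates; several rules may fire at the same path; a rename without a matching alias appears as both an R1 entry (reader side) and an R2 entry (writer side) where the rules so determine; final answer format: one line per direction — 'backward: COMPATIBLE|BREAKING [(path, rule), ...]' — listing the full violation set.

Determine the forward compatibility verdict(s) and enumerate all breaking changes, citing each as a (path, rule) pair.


forward: BREAKING [(audit.age, R2), (audit.latitude, R3), (score, R1), (seq, R2)]

each type pair in Event: writer, then reader
forward analysis of Event with v1 as reader and v2 as writer:
  list<float64> -> list<float64>, writer required: attrs aligns to attrs
  Address -> Address, writer required: audit aligns to audit
  float64 -> float64, writer optional: score aligns to score
  string -> string, writer required: owner aligns to owner
  bytes -> bytes, writer required: payload aligns to payload
  seq (writer side), unknown to reader
  bool -> bool, writer required: audit.primary aligns to audit.primary
  string -> float32, writer optional: audit.latitude aligns to audit.latitude
  float32 -> float32, writer required: audit.rating aligns to audit.rating
  audit.age (writer side), unknown to reader
  rule R2 violated at audit.age
  rule R3 violated at audit.latitude
  rule R1 violated at score
  rule R2 violated at seq
  forward on Event therefore BREAKING (4)


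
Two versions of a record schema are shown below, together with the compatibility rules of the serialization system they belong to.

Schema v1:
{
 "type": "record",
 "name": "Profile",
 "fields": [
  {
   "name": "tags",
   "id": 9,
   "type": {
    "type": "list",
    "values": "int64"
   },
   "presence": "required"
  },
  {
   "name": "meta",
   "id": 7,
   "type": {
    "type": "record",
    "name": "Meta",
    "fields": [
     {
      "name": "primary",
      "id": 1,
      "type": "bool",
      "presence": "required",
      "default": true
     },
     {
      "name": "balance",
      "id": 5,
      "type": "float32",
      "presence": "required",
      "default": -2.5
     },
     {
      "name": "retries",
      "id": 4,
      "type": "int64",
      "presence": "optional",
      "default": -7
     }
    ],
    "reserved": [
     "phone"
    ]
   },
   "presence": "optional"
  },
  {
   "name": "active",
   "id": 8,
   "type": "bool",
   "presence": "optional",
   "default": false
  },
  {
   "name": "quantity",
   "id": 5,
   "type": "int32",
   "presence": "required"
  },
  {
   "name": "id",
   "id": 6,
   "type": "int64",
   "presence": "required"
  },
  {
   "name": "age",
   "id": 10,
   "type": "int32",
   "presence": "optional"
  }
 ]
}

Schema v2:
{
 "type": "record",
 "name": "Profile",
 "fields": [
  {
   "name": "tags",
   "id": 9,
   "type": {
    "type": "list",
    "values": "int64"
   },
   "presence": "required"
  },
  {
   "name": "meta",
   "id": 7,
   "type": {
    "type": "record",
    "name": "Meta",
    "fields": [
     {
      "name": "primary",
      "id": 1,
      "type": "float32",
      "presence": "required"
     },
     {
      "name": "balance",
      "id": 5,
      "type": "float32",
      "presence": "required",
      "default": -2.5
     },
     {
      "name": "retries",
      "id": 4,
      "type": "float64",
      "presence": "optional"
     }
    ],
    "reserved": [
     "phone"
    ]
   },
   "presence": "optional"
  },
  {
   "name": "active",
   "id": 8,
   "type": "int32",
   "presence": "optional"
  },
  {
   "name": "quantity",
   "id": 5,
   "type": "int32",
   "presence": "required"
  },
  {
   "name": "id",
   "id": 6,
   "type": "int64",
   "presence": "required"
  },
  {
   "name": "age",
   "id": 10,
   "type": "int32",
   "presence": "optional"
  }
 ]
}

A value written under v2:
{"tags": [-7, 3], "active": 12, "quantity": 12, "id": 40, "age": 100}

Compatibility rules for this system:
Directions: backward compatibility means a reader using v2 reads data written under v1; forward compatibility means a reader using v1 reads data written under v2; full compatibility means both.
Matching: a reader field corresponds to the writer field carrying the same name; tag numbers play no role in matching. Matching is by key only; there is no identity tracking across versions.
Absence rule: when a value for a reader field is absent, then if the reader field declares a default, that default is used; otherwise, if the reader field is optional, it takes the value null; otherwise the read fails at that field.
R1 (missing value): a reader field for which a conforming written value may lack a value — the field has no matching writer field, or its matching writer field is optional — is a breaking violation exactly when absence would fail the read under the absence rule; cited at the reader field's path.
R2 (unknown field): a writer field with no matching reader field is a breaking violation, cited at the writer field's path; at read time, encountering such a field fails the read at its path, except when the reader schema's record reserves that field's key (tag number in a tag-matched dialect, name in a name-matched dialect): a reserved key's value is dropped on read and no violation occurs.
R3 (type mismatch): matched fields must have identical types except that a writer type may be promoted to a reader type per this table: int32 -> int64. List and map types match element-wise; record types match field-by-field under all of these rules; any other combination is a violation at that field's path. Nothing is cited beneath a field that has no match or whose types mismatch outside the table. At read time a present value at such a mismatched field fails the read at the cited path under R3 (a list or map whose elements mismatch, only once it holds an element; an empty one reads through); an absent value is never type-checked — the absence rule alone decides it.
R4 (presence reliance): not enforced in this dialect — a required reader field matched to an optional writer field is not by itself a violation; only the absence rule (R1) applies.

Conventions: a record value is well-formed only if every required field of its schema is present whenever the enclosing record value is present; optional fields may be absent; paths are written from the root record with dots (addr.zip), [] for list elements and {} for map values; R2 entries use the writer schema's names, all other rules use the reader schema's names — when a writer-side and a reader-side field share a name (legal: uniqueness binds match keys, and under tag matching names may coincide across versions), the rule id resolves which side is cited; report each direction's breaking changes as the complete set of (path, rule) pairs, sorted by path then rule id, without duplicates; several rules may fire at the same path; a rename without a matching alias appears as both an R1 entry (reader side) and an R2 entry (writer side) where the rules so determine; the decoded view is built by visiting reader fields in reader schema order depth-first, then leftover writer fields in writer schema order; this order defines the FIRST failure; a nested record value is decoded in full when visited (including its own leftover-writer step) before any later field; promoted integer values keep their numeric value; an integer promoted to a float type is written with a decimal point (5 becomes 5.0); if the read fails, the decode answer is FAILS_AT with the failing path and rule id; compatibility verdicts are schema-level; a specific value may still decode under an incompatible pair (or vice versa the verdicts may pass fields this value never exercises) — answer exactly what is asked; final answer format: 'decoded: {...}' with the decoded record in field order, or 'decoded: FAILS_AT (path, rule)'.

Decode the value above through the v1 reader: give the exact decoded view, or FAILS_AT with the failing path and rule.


in Profile below, arrows point writer -> reader
decoding the Profile value with the v1 reader:
  tags := [-7, 3]
  meta := null (absent, optional -> null)
  read fails at active under R3
  => FAILS_AT (active, R3)
ruling out the remaining Profile differences:
  field retries in record Meta: type int64 changed to float64 (its default is dropped) -> affects the rule determinations only; this particular Profile value decodes identically
  field primary in record Meta: type bool changed to float32 (its default is dropped) -> affects the rule determinations only; this particular Profile value decodes identically

decoded: FAILS_AT (active, R3)


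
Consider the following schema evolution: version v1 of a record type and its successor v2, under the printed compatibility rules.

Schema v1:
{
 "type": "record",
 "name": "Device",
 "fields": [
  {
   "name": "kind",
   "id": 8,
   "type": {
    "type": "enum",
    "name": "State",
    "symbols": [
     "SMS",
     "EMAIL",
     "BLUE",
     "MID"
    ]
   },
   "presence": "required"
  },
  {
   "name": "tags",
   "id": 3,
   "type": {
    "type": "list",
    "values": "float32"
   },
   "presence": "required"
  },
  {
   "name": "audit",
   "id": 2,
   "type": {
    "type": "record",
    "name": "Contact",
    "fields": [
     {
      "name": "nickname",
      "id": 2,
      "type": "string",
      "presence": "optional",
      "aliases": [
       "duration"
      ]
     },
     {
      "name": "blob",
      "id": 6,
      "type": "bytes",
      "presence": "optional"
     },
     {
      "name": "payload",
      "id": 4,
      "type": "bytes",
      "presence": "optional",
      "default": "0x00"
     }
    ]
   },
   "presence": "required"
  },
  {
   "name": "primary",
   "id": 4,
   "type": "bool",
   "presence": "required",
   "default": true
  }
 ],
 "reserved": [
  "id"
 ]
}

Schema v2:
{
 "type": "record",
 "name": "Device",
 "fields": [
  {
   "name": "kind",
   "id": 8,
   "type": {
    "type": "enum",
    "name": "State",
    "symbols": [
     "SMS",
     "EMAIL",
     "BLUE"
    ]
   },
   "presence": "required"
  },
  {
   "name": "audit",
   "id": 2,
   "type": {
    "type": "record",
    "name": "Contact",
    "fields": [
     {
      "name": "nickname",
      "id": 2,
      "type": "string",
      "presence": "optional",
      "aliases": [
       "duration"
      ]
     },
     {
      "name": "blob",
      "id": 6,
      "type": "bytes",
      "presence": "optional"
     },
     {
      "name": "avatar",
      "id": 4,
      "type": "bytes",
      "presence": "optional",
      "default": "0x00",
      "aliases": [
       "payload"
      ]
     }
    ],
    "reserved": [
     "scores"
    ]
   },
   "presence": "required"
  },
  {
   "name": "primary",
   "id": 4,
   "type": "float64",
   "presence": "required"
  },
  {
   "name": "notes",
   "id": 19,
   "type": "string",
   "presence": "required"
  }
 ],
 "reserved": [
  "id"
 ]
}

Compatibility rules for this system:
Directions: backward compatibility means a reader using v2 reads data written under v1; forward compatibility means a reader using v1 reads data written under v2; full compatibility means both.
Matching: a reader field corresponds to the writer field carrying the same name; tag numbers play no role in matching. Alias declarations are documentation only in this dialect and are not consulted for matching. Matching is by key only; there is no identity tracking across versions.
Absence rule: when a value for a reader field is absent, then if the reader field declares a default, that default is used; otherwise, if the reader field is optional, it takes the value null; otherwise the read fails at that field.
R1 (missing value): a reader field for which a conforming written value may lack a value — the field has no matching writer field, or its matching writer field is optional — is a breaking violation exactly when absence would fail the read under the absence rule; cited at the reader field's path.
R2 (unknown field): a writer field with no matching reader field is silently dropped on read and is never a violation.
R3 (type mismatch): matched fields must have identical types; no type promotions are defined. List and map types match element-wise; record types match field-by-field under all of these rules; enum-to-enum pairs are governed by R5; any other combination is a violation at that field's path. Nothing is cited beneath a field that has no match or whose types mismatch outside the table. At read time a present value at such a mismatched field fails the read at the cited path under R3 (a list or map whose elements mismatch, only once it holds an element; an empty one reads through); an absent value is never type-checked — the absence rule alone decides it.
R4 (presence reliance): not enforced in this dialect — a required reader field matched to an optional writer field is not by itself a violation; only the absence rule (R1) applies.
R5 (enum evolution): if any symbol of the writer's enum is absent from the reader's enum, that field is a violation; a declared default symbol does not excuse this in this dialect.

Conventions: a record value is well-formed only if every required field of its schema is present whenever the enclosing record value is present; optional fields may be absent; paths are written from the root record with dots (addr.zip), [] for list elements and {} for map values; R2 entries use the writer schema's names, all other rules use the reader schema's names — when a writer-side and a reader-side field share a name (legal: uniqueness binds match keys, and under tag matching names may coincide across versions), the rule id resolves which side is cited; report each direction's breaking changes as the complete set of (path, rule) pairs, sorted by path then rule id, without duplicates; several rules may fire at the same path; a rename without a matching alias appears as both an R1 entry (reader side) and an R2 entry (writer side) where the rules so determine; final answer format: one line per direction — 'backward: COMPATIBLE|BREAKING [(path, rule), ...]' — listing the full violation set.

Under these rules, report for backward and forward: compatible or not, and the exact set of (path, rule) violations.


the writer's type comes first in each Device pair
backward analysis of Device with v2 as reader and v1 as writer:
  kind <- kind (State -> State, writer required)
  audit <- audit (Contact -> Contact, writer required)
  primary <- primary (bool -> float64, writer required)
  no writer field matches reader notes
  writer field tags has no reader counterpart
  audit.nickname <- audit.nickname (string -> string, writer optional)
  audit.blob <- audit.blob (bytes -> bytes, writer optional)
  no writer field matches reader audit.avatar
  writer field audit.payload has no reader counterpart
  breaking: (kind, R5)
  breaking: (notes, R1)
  breaking: (primary, R3)
  => 3 violation(s): backward is BREAKING for Device
forward analysis of Device with v1 as reader and v2 as writer:
  kind <- kind (State -> State, writer required)
  no writer field matches reader tags
  audit <- audit (Contact -> Contact, writer required)
  primary <- primary (float64 -> bool, writer required)
  writer field notes has no reader counterpart
  audit.nickname <- audit.nickname (string -> string, writer optional)
  audit.blob <- audit.blob (bytes -> bytes, writer optional)
  no writer field matches reader audit.payload
  writer field audit.avatar has no reader counterpart
  breaking: (primary, R3)
  breaking: (tags, R1)
  => 2 violation(s): forward is BREAKING for Device

backward: BREAKING [(kind, R5), (notes, R1), (primary, R3)]; forward: BREAKING [(primary, R3), (tags, R1)]


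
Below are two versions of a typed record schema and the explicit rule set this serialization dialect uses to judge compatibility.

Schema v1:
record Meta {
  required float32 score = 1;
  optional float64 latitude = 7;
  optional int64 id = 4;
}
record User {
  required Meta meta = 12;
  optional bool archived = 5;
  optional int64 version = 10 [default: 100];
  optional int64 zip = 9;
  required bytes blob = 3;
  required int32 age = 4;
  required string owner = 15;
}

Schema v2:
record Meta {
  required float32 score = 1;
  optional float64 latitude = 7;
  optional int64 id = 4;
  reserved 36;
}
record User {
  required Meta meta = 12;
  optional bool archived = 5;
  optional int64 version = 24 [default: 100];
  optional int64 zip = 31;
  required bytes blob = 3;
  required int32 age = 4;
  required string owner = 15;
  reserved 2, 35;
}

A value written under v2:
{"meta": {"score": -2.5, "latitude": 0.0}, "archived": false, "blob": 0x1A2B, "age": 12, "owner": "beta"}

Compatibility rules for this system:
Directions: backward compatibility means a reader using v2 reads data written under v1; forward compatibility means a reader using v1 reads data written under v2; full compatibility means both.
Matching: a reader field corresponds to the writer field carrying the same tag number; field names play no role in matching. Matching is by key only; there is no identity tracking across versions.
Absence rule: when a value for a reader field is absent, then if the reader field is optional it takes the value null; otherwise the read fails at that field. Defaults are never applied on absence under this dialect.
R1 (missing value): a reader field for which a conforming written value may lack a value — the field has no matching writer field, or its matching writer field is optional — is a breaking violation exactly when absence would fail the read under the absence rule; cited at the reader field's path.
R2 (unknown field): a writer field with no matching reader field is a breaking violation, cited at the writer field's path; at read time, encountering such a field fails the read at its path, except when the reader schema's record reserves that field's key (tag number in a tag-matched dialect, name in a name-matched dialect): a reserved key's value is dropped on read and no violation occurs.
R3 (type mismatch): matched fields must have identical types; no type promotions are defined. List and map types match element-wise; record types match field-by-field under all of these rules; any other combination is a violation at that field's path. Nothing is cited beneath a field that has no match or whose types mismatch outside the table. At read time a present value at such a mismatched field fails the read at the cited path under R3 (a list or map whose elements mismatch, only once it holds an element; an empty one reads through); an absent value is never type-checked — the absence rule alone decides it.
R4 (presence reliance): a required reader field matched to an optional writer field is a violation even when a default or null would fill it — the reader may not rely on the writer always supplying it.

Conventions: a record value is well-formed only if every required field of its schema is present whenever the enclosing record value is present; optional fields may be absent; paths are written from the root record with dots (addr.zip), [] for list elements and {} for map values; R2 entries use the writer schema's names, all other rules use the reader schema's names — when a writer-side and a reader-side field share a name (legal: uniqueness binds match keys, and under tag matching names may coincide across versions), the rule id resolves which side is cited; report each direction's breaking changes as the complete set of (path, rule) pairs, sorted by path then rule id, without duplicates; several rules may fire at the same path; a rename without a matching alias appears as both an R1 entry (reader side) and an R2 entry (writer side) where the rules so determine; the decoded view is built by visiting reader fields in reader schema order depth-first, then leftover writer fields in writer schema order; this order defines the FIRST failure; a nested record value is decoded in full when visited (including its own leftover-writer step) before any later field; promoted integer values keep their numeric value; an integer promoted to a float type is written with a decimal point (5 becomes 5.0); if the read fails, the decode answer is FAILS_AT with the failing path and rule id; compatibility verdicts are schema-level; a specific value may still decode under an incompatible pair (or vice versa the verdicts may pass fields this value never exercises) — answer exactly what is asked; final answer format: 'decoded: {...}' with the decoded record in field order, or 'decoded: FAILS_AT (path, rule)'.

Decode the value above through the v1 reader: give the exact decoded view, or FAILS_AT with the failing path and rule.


in User below, arrows point writer -> reader
decode (reader v1):
  meta.score := -2.5
  meta.latitude := 0.0
  meta.id := null (absent, optional -> null)
  archived := false
  version := null (absent, optional -> null)
  zip := null (absent, optional -> null)
  blob := 0x1A2B
  age := 12
  owner := "beta"
  => decoded: {"meta": {"score": -2.5, "latitude": 0.0, "id": null}, "archived": false, "version": null, "zip": null, "blob": 0x1A2B, "age": 12, "owner": "beta"}
ruling out the remaining User differences:
  field zip in record User: tag 9 changed to 31 -> matters for User compatibility verdicts, not for this value's decode
  field version in record User: tag 10 changed to 24 -> matters for User compatibility verdicts, not for this value's decode

decoded: {"meta": {"score": -2.5, "latitude": 0.0, "id": null}, "archived": false, "version": null, "zip": null, "blob": 0x1A2B, "age": 12, "owner": "beta"}


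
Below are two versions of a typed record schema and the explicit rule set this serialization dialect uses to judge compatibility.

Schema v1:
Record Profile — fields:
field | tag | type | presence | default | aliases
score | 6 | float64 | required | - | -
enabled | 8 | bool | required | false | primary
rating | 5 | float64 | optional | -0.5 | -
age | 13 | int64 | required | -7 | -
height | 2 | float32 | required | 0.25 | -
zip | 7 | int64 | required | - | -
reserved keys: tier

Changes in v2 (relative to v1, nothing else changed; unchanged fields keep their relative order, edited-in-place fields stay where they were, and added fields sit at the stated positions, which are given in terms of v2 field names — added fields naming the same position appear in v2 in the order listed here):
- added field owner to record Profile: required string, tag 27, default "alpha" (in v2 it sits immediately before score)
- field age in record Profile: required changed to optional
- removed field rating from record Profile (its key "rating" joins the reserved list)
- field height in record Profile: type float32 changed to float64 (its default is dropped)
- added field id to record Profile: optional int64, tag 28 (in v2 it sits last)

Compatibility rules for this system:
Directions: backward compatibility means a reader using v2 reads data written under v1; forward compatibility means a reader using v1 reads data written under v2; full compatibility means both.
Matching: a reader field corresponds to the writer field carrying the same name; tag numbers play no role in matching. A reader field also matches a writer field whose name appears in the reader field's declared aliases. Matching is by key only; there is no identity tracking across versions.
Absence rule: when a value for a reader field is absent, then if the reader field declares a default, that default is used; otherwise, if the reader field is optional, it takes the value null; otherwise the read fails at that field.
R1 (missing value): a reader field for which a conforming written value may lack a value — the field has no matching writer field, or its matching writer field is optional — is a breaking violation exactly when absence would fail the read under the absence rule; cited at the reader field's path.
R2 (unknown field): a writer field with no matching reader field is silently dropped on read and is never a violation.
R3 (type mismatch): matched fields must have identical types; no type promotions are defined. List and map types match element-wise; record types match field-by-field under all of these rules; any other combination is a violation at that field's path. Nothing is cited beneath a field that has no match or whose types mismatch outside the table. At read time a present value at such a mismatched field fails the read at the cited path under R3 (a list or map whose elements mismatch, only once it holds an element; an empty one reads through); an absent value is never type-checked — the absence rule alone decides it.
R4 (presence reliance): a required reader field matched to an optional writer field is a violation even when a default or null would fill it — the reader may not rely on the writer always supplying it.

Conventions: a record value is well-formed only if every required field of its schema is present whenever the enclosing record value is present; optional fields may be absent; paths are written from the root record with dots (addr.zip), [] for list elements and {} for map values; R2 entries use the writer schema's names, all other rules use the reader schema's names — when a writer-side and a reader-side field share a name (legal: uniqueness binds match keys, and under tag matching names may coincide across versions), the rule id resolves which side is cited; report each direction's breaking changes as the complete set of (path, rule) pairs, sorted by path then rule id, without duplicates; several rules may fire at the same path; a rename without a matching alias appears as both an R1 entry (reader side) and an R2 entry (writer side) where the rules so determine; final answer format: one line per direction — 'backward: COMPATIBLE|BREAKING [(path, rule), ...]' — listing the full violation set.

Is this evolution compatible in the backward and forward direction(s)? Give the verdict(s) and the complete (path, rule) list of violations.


each type pair in Profile: writer, then reader
backward analysis of Profile with v2 as reader and v1 as writer:
  owner has no writer counterpart
  writer required, float64 -> float64: reader score maps from writer score
  writer required, bool -> bool: reader enabled maps from writer enabled
  writer required, int64 -> int64: reader age maps from writer age
  writer required, float32 -> float64: reader height maps from writer height
  writer required, int64 -> int64: reader zip maps from writer zip
  id has no writer counterpart
  writer field rating has no reader counterpart
  rule R3 violated at height
  => backward: BREAKING (1)
forward analysis of Profile with v1 as reader and v2 as writer:
  writer required, float64 -> float64: reader score maps from writer score
  writer required, bool -> bool: reader enabled maps from writer enabled
  rating has no writer counterpart
  writer optional, int64 -> int64: reader age maps from writer age
  writer required, float64 -> float32: reader height maps from writer height
  writer required, int64 -> int64: reader zip maps from writer zip
  writer field owner has no reader counterpart
  writer field id has no reader counterpart
  rule R4 violated at age
  rule R3 violated at height
  => forward: BREAKING (2)

backward: BREAKING [(height, R3)]; forward: BREAKING [(age, R4), (height, R3)]
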